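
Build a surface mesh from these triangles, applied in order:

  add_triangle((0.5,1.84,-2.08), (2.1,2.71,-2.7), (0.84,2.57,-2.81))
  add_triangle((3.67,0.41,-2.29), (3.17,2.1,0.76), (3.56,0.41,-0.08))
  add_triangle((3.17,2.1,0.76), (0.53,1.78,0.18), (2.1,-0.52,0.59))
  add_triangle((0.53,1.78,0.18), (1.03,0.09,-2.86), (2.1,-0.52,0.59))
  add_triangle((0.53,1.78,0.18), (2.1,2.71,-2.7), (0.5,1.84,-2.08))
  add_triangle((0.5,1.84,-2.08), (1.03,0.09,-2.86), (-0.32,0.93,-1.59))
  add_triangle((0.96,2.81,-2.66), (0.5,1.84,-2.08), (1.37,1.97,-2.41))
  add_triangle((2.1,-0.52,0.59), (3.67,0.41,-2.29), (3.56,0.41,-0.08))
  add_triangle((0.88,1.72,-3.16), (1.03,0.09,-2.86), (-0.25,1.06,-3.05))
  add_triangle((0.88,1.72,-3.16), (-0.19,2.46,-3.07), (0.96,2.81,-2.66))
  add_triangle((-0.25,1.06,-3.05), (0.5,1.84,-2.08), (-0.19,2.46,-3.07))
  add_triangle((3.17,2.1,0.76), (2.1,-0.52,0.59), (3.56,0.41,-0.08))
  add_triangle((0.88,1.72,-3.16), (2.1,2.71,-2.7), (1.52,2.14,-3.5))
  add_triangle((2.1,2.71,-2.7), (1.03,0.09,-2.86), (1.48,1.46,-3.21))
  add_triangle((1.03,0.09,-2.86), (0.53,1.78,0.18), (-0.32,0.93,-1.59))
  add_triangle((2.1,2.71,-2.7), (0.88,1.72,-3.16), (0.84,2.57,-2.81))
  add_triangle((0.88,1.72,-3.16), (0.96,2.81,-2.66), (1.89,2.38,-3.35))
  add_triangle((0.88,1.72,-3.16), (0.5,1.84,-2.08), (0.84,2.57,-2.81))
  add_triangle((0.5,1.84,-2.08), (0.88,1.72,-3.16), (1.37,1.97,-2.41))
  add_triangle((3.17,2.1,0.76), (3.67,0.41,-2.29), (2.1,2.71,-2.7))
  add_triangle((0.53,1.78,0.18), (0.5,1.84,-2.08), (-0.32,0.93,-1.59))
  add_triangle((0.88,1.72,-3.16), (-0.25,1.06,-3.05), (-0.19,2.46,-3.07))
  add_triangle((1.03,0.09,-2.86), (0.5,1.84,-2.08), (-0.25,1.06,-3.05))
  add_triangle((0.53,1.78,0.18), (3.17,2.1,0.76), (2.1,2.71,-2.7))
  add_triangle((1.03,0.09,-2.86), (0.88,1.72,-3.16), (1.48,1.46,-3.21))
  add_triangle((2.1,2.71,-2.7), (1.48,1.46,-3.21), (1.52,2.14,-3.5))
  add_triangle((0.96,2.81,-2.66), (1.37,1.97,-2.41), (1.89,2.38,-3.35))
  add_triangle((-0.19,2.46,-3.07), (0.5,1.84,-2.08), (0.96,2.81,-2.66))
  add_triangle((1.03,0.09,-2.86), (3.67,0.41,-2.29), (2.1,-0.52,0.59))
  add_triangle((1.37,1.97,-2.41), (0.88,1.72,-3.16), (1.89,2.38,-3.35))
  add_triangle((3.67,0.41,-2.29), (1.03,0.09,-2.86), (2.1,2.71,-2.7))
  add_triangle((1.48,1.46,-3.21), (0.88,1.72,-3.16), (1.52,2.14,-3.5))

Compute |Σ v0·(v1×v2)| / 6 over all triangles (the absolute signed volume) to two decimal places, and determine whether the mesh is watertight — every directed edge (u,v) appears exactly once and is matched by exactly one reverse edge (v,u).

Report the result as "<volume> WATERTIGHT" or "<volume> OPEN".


Per-triangle v0·(v1×v2)/6:
  t1: -0.0240
  t2: +2.2661
  t3: +0.1188
  t4: -2.1105
  t5: +0.9115
  t6: +0.6506
  t7: -0.1432
  t8: +1.0027
  t9: +0.9230
  t10: +0.8407
  t11: -0.4398
  t12: +1.0317
  t13: +0.1894
  t14: +0.3251
  t15: -1.0093
  t16: +0.7012
  t17: +0.6223
  t18: +0.0648
  t19: -0.2880
  t20: +5.6296
  t21: +0.3774
  t22: +0.7871
  t23: -1.0261
  t24: +2.4553
  t25: +0.4174
  t26: +0.3251
  t27: +0.0831
  t28: -0.1186
  t29: +1.0526
  t30: -0.1269
  t31: +3.3786
  t32: +0.1550
Σ = +19.0228 → |volume| = 19.02

Directed edges: 96 total, each appears once with its reverse present → watertight.

19.02 WATERTIGHT


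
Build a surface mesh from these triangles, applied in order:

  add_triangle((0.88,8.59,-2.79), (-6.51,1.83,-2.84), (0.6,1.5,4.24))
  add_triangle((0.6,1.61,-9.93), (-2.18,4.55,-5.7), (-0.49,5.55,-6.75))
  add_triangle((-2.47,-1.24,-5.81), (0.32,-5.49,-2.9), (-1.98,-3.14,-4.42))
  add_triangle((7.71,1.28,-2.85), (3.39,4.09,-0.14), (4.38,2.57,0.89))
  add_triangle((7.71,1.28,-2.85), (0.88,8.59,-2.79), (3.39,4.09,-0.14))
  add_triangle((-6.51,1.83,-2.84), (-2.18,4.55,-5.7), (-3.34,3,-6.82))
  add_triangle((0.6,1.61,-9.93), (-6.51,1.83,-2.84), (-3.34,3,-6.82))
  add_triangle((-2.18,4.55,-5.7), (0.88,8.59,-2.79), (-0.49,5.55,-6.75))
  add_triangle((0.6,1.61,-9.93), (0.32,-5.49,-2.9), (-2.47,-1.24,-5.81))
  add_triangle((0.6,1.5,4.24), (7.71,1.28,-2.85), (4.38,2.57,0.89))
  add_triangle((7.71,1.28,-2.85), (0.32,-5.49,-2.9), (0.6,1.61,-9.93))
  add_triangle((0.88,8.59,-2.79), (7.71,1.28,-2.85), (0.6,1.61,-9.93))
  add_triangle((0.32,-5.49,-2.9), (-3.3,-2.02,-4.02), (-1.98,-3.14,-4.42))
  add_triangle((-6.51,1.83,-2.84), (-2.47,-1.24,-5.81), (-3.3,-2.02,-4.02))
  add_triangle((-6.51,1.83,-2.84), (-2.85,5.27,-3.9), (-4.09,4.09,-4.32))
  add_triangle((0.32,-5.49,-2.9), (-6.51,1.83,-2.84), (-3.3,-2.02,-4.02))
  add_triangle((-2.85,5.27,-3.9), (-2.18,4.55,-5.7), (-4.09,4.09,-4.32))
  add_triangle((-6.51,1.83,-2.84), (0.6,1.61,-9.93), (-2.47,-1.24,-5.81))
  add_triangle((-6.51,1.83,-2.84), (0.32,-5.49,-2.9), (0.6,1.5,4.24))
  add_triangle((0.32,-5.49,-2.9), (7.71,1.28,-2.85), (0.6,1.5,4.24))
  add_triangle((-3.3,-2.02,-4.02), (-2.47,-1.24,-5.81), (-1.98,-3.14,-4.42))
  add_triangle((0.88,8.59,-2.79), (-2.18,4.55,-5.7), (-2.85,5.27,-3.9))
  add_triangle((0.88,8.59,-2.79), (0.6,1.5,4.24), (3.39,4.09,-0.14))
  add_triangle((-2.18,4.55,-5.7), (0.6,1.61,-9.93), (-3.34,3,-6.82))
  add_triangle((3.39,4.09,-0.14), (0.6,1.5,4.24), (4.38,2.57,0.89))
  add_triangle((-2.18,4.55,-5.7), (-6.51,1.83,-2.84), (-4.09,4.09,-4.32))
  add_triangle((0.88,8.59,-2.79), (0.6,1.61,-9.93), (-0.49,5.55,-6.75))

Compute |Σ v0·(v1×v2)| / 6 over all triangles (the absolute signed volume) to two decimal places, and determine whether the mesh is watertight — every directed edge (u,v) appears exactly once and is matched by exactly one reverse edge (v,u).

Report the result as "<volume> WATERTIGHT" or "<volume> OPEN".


518.55 OPEN

Per-triangle v0·(v1×v2)/6:
  t1: +43.8920
  t2: +13.2272
  t3: +3.7792
  t4: +8.7363
  t5: +23.2489
  t6: +12.2895
  t7: +12.4422
  t8: +12.3437
  t9: +28.3500
  t10: +6.0507
  t11: +74.5497
  t12: +100.5545
  t13: +2.7910
  t14: +9.7198
  t15: +3.8196
  t16: +5.3973
  t17: +4.1671
  t18: +30.5229
  t19: +17.8056
  t20: +26.7753
  t21: +3.2706
  t22: +12.2008
  t23: +19.3476
  t24: +14.6014
  t25: +7.0103
  t26: +4.3179
  t27: +17.3381
Σ = +518.5490 → |volume| = 518.55

Directed edges: 81 total; 3 unmatched, e.g. (0.88,8.59,-2.79)→(-6.51,1.83,-2.84) → open.


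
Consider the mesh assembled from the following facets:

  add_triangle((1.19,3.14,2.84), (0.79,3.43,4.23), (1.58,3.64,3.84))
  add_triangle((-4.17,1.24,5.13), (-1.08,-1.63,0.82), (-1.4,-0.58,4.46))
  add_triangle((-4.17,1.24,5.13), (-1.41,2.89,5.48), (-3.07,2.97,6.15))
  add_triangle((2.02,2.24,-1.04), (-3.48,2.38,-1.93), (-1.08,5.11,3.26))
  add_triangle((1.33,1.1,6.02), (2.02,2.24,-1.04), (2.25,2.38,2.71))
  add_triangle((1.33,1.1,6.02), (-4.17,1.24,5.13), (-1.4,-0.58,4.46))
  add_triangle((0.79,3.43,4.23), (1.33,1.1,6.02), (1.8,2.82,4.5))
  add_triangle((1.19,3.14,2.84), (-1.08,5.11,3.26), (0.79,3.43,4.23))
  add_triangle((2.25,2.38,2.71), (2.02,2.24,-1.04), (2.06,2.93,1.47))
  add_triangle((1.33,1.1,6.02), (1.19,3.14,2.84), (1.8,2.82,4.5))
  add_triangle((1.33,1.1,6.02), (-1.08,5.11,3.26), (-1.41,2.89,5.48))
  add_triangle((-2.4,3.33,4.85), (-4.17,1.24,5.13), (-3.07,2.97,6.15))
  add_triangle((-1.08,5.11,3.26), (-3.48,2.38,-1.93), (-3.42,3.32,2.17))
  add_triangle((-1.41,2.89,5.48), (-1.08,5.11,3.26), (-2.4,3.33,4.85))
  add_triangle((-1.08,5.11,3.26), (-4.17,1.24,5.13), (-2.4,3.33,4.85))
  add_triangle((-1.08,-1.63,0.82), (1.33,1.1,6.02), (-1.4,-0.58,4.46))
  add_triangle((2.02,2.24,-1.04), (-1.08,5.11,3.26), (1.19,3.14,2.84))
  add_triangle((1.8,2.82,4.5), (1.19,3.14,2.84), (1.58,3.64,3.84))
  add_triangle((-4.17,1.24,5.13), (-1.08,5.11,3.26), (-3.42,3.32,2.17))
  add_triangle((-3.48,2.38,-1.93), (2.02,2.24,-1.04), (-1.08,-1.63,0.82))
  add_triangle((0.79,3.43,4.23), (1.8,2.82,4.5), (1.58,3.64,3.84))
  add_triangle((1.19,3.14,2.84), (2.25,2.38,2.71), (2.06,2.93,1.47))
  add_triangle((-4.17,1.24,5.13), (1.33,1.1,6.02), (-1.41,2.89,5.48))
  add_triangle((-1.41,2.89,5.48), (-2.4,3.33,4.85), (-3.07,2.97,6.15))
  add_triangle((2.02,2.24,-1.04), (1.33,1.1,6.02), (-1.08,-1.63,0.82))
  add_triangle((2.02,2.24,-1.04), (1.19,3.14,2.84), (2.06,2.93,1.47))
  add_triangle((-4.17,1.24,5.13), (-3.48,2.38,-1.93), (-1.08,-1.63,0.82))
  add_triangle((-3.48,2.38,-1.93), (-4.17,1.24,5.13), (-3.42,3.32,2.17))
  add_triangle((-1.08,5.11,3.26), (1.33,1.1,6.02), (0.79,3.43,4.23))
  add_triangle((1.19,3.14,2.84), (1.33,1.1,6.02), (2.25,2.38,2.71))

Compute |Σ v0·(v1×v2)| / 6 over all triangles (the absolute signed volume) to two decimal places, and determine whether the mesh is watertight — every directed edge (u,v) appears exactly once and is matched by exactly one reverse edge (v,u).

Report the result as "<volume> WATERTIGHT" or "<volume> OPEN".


Per-triangle v0·(v1×v2)/6:
  t1: +0.2645
  t2: +4.0646
  t3: +1.2795
  t4: +13.5828
  t5: +0.2285
  t6: +8.1469
  t7: +2.4380
  t8: +2.1437
  t9: +0.9389
  t10: -0.9915
  t11: +8.4587
  t12: +1.6026
  t13: +8.1150
  t14: +3.3978
  t15: +2.8034
  t16: +2.4946
  t17: +5.6748
  t18: +0.0051
  t19: +9.8721
  t20: -0.0127
  t21: +0.8602
  t22: +1.1095
  t23: +9.2540
  t24: +1.3369
  t25: +0.9427
  t26: +0.8004
  t27: +8.8982
  t28: +8.0369
  t29: +4.1446
  t30: +3.2787
Σ = +113.1693 → |volume| = 113.17

Directed edges: 90 total, each appears once with its reverse present → watertight.

113.17 WATERTIGHT


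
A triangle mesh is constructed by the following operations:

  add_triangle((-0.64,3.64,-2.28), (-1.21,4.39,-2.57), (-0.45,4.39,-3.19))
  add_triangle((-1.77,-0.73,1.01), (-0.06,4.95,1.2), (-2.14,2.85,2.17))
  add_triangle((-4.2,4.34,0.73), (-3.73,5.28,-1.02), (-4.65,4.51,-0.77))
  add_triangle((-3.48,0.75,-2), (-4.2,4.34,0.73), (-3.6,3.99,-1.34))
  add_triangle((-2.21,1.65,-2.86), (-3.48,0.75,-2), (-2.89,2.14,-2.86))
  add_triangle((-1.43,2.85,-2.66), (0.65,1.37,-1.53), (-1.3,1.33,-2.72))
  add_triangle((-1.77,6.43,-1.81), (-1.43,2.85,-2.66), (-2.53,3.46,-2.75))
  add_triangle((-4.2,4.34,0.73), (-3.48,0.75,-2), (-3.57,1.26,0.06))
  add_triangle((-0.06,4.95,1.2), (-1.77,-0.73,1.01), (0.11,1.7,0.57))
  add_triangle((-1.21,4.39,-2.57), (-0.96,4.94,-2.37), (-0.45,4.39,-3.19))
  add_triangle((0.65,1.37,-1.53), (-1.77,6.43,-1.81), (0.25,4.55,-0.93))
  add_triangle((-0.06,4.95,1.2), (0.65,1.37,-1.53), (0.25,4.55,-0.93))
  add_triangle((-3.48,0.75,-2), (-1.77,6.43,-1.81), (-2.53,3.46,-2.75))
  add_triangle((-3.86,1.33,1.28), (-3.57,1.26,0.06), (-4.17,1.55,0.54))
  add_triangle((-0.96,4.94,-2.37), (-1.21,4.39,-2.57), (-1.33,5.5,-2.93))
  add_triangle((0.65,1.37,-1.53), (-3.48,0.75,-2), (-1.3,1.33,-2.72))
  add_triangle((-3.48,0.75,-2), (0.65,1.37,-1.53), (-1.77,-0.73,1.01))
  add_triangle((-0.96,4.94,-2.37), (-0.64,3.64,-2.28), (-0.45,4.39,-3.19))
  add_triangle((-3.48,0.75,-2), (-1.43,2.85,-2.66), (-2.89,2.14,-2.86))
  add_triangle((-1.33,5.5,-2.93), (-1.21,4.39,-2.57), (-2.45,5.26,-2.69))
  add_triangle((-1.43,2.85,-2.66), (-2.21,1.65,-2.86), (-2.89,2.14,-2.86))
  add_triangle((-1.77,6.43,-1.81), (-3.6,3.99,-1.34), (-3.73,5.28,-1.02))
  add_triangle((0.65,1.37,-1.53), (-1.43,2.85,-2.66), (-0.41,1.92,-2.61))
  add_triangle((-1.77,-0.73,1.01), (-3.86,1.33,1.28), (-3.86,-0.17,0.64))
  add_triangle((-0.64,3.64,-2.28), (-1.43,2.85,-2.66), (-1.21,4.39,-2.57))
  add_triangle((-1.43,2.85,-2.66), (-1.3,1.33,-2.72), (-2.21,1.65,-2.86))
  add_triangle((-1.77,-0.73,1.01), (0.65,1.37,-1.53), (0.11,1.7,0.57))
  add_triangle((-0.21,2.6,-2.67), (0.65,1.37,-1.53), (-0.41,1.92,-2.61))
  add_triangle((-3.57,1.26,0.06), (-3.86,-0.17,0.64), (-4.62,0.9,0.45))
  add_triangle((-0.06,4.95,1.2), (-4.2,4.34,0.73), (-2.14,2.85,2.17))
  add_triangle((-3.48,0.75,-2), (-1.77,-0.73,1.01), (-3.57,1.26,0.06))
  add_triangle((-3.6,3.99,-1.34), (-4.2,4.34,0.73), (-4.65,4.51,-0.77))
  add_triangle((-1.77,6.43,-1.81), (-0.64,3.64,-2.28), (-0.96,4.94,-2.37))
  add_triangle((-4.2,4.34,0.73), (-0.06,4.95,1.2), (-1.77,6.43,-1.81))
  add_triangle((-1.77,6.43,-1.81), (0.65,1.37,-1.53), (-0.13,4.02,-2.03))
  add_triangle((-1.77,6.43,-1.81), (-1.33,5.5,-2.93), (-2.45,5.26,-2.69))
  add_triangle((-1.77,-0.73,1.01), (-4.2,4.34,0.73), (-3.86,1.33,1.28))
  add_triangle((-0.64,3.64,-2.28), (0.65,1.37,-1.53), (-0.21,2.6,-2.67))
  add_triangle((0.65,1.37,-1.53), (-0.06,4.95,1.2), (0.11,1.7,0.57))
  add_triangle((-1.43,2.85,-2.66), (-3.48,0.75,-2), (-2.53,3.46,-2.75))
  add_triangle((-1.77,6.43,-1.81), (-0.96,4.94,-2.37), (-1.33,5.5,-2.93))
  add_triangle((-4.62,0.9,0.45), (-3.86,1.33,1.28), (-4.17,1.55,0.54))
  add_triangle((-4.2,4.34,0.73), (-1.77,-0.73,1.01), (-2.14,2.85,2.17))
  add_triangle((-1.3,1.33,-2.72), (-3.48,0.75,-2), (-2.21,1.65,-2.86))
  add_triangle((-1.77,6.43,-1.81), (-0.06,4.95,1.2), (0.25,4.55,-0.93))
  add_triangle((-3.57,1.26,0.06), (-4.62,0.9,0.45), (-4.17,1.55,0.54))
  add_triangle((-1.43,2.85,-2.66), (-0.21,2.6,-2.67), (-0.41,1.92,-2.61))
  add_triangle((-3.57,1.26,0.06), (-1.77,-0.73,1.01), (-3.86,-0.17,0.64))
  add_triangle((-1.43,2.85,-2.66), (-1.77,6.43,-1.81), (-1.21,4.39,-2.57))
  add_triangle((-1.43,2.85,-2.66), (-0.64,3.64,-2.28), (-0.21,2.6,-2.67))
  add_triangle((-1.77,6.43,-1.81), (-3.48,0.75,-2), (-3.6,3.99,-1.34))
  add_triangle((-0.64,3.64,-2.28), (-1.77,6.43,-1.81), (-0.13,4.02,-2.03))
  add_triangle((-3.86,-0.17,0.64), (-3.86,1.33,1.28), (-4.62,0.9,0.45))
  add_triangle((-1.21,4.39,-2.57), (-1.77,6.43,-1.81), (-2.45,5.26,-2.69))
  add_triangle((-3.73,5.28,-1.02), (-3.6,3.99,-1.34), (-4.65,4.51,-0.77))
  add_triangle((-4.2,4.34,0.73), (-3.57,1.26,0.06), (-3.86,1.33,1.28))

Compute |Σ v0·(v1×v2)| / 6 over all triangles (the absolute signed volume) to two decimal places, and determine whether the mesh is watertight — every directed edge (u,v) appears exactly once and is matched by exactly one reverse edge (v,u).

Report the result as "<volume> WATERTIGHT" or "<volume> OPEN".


Per-triangle v0·(v1×v2)/6:
  t1: -0.0819
  t2: -0.1089
  t3: +1.9195
  t4: +4.4084
  t5: +0.5827
  t6: +1.0149
  t7: +1.9122
  t8: +3.3124
  t9: +0.3596
  t10: +0.4724
  t11: +2.2287
  t12: +0.6493
  t13: +3.2063
  t14: -0.0656
  t15: +0.0141
  t16: -0.5689
  t17: -0.5484
  t18: -0.1170
  t19: +0.1503
  t20: +0.2651
  t21: +0.5724
  t22: +1.7791
  t23: -0.4536
  t24: +0.9599
  t25: +0.3338
  t26: +0.5741
  t27: -0.7715
  t28: +0.2240
  t29: +0.0895
  t30: +5.6204
  t31: +1.9382
  t32: -0.7042
  t33: -0.1580
  t34: +11.0770
  t35: -0.2088
  t36: +1.7223
  t37: +0.2161
  t38: +0.4621
  t39: +0.2875
  t40: +1.1969
  t41: +0.3990
  t42: +0.4539
  t43: +3.5348
  t44: +0.3750
  t45: +3.6861
  t46: +0.2216
  t47: +0.3613
  t48: -0.4302
  t49: +0.9198
  t50: +0.7180
  t51: +4.0352
  t52: +0.9653
  t53: +0.7593
  t54: -1.4308
  t55: +0.8029
  t56: +2.0788
Σ = +61.2127 → |volume| = 61.21

Directed edges: 168 total; 6 unmatched, e.g. (-4.2,4.34,0.73)→(-3.73,5.28,-1.02) → open.

61.21 OPEN


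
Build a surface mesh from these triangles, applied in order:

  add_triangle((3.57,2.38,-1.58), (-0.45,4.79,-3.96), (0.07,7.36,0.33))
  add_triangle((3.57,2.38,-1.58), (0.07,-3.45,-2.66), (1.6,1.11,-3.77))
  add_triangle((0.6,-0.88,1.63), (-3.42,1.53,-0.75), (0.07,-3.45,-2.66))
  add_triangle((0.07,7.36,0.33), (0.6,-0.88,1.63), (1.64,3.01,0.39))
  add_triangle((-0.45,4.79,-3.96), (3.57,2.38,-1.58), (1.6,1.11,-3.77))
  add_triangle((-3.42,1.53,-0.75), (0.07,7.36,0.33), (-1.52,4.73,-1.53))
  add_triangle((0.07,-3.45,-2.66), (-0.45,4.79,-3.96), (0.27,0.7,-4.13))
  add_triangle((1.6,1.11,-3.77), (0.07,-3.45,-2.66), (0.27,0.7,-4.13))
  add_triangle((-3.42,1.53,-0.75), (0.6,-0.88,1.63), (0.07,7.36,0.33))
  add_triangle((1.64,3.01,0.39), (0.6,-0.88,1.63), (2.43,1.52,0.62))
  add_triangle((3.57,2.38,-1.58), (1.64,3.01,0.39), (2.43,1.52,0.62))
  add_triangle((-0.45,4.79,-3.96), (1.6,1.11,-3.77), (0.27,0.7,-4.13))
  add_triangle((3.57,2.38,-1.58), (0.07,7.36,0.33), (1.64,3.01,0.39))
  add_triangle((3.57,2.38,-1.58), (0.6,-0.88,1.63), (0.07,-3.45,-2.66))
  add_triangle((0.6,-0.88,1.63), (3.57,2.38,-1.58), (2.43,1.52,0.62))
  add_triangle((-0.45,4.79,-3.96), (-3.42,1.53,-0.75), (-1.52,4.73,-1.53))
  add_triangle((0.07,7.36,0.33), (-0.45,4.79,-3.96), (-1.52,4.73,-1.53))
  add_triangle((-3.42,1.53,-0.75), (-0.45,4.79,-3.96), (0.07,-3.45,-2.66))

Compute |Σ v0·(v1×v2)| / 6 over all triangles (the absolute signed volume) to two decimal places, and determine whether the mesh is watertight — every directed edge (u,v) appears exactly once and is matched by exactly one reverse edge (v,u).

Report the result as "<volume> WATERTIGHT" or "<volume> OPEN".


105.82 WATERTIGHT

Per-triangle v0·(v1×v2)/6:
  t1: +19.1916
  t2: +6.4381
  t3: +3.8525
  t4: +3.1095
  t5: +9.1658
  t6: +5.7680
  t7: +2.1980
  t8: +3.6007
  t9: +6.4226
  t10: +1.1724
  t11: +1.9999
  t12: +4.0673
  t13: +4.4438
  t14: +5.9460
  t15: +1.1785
  t16: +5.7839
  t17: +6.9554
  t18: +14.5219
Σ = +105.8157 → |volume| = 105.82

Directed edges: 54 total, each appears once with its reverse present → watertight.


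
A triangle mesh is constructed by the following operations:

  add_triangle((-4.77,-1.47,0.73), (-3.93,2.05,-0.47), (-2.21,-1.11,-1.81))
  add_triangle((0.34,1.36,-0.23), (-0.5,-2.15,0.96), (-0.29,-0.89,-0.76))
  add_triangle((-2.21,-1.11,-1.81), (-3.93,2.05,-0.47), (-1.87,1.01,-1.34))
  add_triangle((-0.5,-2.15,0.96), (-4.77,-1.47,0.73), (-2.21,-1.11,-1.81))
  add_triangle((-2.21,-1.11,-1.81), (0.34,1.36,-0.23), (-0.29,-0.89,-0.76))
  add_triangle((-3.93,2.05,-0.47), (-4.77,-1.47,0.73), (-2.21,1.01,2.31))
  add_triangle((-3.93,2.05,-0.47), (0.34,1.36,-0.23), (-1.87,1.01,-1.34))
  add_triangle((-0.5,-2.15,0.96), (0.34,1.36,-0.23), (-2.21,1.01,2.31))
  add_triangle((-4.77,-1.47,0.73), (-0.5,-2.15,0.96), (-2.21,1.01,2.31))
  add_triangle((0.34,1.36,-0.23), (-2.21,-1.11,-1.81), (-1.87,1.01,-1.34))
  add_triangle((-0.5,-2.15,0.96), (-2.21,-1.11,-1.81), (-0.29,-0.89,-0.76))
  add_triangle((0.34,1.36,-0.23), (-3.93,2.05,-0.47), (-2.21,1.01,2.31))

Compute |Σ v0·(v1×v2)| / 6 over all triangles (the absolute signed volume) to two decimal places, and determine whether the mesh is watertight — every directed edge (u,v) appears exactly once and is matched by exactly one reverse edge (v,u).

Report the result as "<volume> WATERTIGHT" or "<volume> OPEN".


27.80 WATERTIGHT

Per-triangle v0·(v1×v2)/6:
  t1: +5.9348
  t2: -0.0014
  t3: +1.6896
  t4: +3.7100
  t5: +0.3683
  t6: +6.5525
  t7: +1.1180
  t8: +0.3540
  t9: +4.3165
  t10: +0.4490
  t11: +0.7409
  t12: +2.5669
Σ = +27.7990 → |volume| = 27.80

Directed edges: 36 total, each appears once with its reverse present → watertight.


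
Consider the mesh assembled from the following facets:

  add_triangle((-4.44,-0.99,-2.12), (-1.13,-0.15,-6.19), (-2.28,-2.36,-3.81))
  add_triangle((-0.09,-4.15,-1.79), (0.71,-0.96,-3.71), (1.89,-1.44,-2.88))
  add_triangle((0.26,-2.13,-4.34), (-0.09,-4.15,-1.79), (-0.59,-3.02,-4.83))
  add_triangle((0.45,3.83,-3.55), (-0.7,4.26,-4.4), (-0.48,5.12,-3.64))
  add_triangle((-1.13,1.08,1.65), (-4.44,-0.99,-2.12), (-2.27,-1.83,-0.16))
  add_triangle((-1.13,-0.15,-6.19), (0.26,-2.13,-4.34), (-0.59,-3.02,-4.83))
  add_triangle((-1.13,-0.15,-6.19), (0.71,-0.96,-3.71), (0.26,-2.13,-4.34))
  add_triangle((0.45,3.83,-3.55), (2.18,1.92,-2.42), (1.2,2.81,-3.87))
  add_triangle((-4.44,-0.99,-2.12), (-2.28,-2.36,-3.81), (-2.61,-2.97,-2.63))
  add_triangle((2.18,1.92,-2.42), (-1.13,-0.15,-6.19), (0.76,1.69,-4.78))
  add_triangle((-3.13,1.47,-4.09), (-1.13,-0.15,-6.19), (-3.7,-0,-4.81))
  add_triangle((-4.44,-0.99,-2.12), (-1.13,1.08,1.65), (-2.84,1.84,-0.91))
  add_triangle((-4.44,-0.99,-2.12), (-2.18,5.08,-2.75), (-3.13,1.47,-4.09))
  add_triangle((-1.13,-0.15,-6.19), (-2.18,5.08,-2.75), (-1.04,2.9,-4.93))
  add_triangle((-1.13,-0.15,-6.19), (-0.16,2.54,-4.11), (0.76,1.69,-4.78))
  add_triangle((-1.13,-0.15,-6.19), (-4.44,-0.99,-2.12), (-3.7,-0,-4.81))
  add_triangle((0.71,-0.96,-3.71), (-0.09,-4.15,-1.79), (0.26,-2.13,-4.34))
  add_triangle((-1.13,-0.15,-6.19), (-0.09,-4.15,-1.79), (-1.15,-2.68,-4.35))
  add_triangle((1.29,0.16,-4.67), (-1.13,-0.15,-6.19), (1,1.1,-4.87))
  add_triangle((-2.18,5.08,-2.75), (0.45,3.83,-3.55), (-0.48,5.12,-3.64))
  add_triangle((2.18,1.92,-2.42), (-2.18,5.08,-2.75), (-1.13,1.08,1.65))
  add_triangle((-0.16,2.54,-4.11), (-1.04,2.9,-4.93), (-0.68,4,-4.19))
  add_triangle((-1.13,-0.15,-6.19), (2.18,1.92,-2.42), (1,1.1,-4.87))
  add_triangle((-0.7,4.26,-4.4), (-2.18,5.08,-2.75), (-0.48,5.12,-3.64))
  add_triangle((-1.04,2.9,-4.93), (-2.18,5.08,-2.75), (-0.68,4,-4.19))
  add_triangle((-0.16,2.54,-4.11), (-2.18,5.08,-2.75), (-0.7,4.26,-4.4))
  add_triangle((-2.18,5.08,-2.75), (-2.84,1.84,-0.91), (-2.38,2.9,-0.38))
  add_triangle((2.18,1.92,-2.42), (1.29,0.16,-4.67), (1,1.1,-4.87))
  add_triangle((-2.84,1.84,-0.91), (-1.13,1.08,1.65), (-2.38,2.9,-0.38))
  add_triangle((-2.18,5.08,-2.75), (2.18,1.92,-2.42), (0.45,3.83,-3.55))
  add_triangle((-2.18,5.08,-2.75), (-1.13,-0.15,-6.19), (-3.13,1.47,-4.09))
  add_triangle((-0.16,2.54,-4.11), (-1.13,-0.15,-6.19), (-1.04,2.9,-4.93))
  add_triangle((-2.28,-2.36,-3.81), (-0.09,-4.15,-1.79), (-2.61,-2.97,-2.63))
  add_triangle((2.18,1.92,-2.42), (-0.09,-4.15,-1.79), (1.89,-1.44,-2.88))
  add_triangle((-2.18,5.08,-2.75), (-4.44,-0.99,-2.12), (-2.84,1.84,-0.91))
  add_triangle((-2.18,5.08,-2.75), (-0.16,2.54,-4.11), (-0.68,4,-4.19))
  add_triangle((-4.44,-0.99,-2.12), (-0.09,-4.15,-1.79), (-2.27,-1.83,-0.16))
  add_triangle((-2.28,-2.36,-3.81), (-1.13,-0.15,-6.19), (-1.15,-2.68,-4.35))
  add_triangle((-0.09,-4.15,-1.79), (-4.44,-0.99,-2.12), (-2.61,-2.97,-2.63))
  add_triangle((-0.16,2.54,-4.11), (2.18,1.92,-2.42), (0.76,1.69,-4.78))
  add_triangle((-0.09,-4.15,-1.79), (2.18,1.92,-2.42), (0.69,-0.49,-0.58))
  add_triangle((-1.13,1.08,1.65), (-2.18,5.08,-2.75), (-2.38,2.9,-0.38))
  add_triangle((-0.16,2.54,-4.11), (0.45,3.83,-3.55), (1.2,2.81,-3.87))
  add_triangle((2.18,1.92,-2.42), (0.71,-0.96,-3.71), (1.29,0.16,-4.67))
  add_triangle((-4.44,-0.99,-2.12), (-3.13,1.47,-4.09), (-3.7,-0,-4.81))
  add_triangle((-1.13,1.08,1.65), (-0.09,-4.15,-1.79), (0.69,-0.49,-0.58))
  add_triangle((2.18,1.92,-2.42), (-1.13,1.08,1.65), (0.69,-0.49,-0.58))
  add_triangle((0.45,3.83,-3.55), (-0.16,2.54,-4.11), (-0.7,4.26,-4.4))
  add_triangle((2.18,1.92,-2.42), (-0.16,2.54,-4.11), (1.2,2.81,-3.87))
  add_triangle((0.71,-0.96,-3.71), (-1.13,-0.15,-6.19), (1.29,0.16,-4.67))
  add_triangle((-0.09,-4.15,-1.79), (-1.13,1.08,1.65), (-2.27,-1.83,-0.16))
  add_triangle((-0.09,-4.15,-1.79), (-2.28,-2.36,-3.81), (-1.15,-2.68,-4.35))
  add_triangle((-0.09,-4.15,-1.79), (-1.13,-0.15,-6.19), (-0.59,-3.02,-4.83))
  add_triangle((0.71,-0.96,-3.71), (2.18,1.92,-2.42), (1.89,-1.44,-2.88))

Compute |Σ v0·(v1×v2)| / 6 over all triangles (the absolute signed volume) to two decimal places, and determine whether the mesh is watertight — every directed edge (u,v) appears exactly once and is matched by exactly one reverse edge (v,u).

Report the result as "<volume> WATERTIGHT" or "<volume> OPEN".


Per-triangle v0·(v1×v2)/6:
  t1: +7.9476
  t2: +3.2380
  t3: +1.9882
  t4: +1.1590
  t5: +3.0556
  t6: +2.5420
  t7: +1.9534
  t8: +1.2231
  t9: +2.9130
  t10: +1.5518
  t11: +4.2815
  t12: +3.5677
  t13: +7.9488
  t14: +4.4836
  t15: +3.3462
  t16: +3.2200
  t17: +1.0314
  t18: +2.1367
  t19: +2.1599
  t20: -0.6077
  t21: +4.9043
  t22: +0.8714
  t23: +0.5616
  t24: +2.2149
  t25: +2.5983
  t26: +0.9636
  t27: +1.9829
  t28: +1.5915
  t29: +1.2304
  t30: +1.3084
  t31: +9.9384
  t32: +2.2201
  t33: +2.8364
  t34: -0.9753
  t35: +4.9652
  t36: -0.8060
  t37: +4.5350
  t38: +3.3759
  t39: +1.1418
  t40: +2.2443
  t41: +1.0288
  t42: +1.4769
  t43: +1.3452
  t44: +0.8288
  t45: +3.2977
  t46: +0.2797
  t47: +0.2980
  t48: +1.2133
  t49: +0.2590
  t50: +2.3142
  t51: +1.3247
  t52: +2.8153
  t53: +0.5269
  t54: +2.8454
Σ = +126.6965 → |volume| = 126.70

Directed edges: 162 total, each appears once with its reverse present → watertight.

126.70 WATERTIGHT


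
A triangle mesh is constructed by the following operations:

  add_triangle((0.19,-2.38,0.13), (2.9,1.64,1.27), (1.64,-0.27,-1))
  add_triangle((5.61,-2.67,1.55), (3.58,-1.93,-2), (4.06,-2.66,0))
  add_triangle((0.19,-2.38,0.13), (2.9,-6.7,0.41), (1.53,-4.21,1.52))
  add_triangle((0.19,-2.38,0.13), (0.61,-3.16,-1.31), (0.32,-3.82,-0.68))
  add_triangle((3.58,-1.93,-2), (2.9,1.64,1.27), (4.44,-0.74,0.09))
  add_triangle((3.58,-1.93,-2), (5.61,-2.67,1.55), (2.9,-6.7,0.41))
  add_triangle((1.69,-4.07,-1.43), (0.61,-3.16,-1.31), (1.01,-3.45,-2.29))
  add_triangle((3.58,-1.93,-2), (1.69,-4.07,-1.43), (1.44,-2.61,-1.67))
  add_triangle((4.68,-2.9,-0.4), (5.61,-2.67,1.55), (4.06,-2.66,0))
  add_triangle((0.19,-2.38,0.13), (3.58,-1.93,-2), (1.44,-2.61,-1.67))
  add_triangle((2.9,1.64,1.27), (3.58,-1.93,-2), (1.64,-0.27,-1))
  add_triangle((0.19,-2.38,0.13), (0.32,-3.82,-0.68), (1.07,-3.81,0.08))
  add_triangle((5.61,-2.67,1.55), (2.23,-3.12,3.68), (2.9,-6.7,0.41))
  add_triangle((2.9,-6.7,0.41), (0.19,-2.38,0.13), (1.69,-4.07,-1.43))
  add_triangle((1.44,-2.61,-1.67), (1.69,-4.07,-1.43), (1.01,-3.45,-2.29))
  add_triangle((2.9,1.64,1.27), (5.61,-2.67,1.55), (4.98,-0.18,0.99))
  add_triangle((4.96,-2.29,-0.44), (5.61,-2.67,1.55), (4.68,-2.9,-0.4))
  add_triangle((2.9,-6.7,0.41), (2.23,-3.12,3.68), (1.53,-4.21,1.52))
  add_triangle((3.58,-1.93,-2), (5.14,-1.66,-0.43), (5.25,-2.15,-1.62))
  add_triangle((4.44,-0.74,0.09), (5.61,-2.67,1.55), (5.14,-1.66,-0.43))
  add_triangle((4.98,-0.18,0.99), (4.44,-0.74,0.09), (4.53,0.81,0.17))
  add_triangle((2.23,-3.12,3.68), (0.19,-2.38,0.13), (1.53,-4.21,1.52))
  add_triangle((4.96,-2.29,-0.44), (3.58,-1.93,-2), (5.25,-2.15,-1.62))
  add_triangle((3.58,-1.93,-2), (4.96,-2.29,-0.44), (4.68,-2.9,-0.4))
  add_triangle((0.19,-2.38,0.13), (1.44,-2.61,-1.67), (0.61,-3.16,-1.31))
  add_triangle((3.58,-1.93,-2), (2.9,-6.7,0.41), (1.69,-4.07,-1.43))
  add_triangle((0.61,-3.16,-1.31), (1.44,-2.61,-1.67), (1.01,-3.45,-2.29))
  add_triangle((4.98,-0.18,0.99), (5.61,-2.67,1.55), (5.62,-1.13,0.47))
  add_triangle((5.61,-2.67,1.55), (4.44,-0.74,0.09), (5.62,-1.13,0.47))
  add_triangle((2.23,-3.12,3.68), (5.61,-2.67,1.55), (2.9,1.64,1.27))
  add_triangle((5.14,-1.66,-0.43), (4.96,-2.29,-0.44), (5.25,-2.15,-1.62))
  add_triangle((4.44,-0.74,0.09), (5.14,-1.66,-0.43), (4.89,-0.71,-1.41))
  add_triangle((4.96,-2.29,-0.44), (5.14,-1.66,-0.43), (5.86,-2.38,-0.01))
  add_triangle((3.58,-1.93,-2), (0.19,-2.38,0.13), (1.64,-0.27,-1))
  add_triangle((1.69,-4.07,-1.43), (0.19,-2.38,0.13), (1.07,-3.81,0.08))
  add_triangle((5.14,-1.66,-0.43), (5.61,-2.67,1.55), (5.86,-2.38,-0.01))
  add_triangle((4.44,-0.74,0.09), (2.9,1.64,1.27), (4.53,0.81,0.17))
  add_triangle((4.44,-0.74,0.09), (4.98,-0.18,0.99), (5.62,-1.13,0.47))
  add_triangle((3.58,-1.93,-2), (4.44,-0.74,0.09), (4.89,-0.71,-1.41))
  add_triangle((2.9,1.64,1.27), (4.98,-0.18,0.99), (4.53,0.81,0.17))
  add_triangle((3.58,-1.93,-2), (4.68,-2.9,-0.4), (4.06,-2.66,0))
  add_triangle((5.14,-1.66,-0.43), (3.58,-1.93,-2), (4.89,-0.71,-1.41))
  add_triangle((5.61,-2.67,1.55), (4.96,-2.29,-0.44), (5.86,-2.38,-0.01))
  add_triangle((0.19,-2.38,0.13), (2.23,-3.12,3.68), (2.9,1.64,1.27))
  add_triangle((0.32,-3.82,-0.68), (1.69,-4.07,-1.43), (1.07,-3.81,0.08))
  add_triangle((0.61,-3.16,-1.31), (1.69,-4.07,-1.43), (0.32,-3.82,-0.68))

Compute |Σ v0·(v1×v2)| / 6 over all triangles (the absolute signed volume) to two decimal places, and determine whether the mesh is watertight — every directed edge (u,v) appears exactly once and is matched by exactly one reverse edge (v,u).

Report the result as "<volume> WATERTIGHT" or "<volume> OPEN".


62.48 WATERTIGHT

Per-triangle v0·(v1×v2)/6:
  t1: -2.0928
  t2: -1.7966
  t3: +1.1894
  t4: -0.1173
  t5: +2.0615
  t6: +14.7852
  t7: +0.4561
  t8: +1.0998
  t9: +0.4465
  t10: -1.4346
  t11: +1.2192
  t12: +0.2692
  t13: +15.9928
  t14: +1.5740
  t15: +0.4763
  t16: +2.0498
  t17: +1.2504
  t18: +2.3785
  t19: -0.1207
  t20: +1.5397
  t21: +0.9920
  t22: +0.6484
  t23: +0.6454
  t24: +1.0317
  t25: -0.4671
  t26: +5.3155
  t27: -0.3174
  t28: +1.6599
  t29: +0.2517
  t30: +9.5543
  t31: +0.6863
  t32: +0.9386
  t33: +0.2936
  t34: +0.0273
  t35: -0.4326
  t36: +0.4902
  t37: -1.2799
  t38: +0.2985
  t39: -1.6500
  t40: +1.6185
  t41: +0.1125
  t42: +1.9298
  t43: +0.5847
  t44: -3.1511
  t45: +0.9885
  t46: +0.4869
Σ = +62.4823 → |volume| = 62.48

Directed edges: 138 total, each appears once with its reverse present → watertight.


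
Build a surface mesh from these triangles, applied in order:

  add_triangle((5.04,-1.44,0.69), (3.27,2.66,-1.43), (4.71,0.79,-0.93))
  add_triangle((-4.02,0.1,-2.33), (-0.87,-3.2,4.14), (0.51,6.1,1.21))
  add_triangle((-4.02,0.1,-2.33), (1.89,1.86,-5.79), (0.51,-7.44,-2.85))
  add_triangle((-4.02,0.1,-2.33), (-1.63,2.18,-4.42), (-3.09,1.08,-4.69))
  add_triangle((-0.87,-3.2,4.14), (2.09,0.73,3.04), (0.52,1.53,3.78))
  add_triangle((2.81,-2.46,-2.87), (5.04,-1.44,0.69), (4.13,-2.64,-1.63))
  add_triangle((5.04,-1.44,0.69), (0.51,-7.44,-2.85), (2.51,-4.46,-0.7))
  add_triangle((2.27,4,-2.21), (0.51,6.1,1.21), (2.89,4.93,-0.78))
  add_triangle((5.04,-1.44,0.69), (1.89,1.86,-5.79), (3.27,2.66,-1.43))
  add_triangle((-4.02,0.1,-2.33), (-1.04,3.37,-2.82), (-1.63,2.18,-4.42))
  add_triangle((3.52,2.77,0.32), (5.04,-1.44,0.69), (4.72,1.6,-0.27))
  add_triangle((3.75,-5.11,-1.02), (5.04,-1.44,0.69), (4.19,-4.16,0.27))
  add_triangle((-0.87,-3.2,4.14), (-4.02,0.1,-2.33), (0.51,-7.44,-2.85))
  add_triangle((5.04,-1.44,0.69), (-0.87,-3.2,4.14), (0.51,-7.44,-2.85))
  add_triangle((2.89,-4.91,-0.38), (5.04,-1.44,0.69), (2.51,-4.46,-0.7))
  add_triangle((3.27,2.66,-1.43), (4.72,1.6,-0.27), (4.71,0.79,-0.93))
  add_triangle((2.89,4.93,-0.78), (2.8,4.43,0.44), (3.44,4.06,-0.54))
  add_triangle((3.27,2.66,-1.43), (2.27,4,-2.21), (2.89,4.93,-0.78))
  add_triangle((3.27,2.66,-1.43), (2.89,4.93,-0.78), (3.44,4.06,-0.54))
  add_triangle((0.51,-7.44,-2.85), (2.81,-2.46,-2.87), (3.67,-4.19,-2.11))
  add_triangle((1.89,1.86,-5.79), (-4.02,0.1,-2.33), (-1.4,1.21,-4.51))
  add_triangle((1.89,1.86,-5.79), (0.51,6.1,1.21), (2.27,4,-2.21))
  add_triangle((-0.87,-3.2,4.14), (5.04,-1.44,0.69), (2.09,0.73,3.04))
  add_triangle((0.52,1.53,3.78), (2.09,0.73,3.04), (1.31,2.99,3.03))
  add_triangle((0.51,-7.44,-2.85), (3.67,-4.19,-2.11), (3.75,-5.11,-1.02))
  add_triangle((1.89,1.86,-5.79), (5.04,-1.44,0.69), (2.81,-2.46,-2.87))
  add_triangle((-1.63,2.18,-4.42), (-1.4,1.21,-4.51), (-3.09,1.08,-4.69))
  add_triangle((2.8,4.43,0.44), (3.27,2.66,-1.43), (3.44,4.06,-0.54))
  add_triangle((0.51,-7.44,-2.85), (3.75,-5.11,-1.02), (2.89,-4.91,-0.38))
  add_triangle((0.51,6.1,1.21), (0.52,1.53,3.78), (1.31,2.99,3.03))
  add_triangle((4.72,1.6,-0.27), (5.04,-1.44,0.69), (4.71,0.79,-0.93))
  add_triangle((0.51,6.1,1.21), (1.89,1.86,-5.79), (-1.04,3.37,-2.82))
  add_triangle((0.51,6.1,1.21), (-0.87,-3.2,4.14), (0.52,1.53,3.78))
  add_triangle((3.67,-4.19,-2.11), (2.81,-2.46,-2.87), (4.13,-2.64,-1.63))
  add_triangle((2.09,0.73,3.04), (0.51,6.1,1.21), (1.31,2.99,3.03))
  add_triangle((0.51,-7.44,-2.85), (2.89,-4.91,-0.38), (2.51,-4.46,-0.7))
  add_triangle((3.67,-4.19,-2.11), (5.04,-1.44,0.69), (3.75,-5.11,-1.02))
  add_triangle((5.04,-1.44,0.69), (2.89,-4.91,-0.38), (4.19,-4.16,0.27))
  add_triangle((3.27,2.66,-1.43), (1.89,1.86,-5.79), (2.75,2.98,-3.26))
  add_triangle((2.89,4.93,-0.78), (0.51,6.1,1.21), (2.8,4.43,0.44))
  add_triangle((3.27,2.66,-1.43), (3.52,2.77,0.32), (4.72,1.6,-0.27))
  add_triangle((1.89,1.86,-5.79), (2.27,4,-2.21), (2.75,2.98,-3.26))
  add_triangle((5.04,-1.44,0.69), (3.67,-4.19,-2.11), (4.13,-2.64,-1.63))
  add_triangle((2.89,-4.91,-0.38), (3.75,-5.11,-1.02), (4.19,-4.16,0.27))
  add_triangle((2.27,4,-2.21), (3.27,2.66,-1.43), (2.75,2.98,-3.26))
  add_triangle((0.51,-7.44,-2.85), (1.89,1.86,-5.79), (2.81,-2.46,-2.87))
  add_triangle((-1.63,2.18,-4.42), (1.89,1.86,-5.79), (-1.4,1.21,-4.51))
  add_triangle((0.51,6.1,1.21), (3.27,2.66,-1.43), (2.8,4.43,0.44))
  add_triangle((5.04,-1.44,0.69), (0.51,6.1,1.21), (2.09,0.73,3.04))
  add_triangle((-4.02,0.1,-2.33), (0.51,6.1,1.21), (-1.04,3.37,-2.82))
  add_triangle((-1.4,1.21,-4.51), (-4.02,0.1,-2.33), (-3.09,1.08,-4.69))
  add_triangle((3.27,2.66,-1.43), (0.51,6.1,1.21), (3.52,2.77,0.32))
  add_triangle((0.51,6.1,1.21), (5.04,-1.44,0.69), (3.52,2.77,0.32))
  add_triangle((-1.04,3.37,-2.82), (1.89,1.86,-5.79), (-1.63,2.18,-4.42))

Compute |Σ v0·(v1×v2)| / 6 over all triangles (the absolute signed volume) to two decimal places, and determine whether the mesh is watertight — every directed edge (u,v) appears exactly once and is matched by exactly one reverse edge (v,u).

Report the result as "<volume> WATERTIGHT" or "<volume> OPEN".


317.74 WATERTIGHT

Per-triangle v0·(v1×v2)/6:
  t1: -1.3861
  t2: +20.9943
  t3: +38.2832
  t4: +1.8199
  t5: +5.5891
  t6: +0.9355
  t7: -2.7854
  t8: +4.1067
  t9: +14.4770
  t10: +4.6083
  t11: +2.5048
  t12: +2.7863
  t13: +29.9010
  t14: +34.5545
  t15: -1.1418
  t16: +1.5949
  t17: +0.9766
  t18: +2.2789
  t19: +1.0228
  t20: +6.4320
  t21: +0.6957
  t22: +6.8235
  t23: +12.7255
  t24: +2.1391
  t25: +6.0610
  t26: +14.9813
  t27: +1.2557
  t28: +0.0134
  t29: +3.3588
  t30: +2.7752
  t31: +2.2569
  t32: +14.4279
  t33: +4.0327
  t34: +1.9330
  t35: +1.9067
  t36: -0.9092
  t37: +4.8161
  t38: -0.8888
  t39: +1.6482
  t40: +3.2370
  t41: +2.1781
  t42: +2.4641
  t43: +2.5894
  t44: +1.2496
  t45: +1.9217
  t46: +16.4752
  t47: +2.8149
  t48: -3.4762
  t49: +13.1768
  t50: +11.1294
  t51: +0.2032
  t52: +5.8339
  t53: +4.4656
  t54: +5.8686
Σ = +317.7363 → |volume| = 317.74

Directed edges: 162 total, each appears once with its reverse present → watertight.


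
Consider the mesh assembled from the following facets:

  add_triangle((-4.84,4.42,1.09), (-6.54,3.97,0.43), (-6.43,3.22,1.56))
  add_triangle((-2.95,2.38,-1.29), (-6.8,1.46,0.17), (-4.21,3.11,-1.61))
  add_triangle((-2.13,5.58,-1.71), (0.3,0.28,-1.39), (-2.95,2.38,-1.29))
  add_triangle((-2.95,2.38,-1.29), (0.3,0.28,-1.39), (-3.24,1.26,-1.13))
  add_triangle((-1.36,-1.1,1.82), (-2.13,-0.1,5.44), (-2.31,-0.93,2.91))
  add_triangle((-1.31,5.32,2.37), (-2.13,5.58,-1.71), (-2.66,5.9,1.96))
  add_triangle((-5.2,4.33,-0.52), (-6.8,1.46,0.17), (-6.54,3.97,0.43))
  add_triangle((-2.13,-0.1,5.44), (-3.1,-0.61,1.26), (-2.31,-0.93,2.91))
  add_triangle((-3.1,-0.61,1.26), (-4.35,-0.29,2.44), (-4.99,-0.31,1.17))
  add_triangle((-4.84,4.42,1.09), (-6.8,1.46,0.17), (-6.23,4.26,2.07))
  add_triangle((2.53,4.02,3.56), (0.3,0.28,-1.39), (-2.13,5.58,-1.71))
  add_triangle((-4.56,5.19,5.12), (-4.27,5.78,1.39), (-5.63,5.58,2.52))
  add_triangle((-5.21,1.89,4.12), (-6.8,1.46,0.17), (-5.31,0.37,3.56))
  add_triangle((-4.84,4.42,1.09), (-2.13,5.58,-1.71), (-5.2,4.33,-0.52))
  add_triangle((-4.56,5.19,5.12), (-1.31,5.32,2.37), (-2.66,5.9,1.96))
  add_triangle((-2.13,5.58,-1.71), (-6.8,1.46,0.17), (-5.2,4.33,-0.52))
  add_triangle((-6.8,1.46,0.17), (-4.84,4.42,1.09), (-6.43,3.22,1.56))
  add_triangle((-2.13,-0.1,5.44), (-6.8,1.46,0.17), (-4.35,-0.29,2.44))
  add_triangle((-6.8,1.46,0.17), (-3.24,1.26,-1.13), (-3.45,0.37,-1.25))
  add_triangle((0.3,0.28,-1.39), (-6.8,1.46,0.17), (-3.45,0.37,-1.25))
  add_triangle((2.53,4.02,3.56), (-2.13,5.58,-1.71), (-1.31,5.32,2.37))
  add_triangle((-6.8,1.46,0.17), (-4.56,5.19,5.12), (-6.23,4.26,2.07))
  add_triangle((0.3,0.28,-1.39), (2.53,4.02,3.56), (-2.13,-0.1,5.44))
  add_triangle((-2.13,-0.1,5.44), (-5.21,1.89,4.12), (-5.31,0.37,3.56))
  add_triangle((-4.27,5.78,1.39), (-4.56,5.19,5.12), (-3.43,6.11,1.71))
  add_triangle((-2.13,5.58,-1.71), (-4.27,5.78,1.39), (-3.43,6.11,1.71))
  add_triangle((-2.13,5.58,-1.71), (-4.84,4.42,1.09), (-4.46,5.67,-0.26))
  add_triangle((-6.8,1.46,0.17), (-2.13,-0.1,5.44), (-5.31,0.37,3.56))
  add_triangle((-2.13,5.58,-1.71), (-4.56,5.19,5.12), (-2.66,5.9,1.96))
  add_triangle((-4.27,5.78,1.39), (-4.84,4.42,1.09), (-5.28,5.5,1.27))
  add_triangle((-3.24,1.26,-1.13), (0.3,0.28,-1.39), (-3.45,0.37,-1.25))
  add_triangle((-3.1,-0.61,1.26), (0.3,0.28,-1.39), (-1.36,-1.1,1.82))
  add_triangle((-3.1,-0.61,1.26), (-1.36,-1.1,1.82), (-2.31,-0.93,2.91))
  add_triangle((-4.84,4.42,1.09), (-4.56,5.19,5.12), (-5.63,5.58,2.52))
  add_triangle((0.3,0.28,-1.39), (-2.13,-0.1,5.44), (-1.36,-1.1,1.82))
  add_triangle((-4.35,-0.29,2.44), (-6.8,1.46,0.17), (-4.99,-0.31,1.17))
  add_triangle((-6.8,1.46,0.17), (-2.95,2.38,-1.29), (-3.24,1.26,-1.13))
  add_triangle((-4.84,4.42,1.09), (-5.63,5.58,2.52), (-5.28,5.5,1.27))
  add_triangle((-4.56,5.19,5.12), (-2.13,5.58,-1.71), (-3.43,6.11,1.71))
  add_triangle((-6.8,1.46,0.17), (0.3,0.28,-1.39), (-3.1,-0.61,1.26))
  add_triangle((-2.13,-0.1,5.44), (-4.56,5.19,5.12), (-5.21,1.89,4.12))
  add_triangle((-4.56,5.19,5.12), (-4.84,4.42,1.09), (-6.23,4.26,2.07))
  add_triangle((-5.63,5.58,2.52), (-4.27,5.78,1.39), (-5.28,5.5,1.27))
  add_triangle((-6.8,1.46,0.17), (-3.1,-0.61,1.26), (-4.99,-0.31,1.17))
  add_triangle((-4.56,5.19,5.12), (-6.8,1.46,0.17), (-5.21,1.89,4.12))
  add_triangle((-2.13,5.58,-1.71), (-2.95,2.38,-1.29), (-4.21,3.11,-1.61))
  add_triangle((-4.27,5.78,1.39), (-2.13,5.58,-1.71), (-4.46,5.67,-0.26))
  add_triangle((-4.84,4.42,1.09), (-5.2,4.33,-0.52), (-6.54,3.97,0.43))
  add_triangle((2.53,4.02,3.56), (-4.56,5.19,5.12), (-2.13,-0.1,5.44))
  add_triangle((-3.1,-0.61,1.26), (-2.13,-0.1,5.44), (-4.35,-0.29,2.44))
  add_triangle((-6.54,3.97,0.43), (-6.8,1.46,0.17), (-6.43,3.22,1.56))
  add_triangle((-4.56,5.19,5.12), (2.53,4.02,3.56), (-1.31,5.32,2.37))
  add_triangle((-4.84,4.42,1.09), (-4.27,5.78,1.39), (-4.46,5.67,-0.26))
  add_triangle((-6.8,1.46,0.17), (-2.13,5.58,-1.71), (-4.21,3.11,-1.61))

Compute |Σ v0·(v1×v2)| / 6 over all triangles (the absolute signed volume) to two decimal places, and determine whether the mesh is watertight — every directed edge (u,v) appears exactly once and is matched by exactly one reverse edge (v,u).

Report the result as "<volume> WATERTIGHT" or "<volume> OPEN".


189.01 WATERTIGHT

Per-triangle v0·(v1×v2)/6:
  t1: +2.4118
  t2: +0.0144
  t3: +2.6883
  t4: +0.9390
  t5: +0.6175
  t6: +4.0431
  t7: +2.8607
  t8: +1.4487
  t9: +0.4842
  t10: +4.1253
  t11: +6.7431
  t12: +4.8000
  t13: +6.4783
  t14: +5.6981
  t15: +4.9505
  t16: +2.6481
  t17: -3.3413
  t18: +5.9998
  t19: +1.3635
  t20: -1.1025
  t21: +11.9092
  t22: +7.4445
  t23: -1.8100
  t24: +5.5595
  t25: +4.2107
  t26: +3.6482
  t27: -0.8865
  t28: -2.5366
  t29: +6.4919
  t30: -0.1116
  t31: +0.7942
  t32: +0.4007
  t33: +0.5364
  t34: +0.4120
  t35: -0.3855
  t36: +2.1998
  t37: +1.5249
  t38: +0.6564
  t39: -1.7415
  t40: +1.5371
  t41: +12.6780
  t42: +5.2713
  t43: +1.4575
  t44: -0.3402
  t45: +14.6643
  t46: +0.3289
  t47: +3.9134
  t48: +2.3794
  t49: +28.2643
  t50: +1.2268
  t51: +3.5134
  t52: +13.9117
  t53: +2.4699
  t54: +5.5497
Σ = +189.0125 → |volume| = 189.01

Directed edges: 162 total, each appears once with its reverse present → watertight.


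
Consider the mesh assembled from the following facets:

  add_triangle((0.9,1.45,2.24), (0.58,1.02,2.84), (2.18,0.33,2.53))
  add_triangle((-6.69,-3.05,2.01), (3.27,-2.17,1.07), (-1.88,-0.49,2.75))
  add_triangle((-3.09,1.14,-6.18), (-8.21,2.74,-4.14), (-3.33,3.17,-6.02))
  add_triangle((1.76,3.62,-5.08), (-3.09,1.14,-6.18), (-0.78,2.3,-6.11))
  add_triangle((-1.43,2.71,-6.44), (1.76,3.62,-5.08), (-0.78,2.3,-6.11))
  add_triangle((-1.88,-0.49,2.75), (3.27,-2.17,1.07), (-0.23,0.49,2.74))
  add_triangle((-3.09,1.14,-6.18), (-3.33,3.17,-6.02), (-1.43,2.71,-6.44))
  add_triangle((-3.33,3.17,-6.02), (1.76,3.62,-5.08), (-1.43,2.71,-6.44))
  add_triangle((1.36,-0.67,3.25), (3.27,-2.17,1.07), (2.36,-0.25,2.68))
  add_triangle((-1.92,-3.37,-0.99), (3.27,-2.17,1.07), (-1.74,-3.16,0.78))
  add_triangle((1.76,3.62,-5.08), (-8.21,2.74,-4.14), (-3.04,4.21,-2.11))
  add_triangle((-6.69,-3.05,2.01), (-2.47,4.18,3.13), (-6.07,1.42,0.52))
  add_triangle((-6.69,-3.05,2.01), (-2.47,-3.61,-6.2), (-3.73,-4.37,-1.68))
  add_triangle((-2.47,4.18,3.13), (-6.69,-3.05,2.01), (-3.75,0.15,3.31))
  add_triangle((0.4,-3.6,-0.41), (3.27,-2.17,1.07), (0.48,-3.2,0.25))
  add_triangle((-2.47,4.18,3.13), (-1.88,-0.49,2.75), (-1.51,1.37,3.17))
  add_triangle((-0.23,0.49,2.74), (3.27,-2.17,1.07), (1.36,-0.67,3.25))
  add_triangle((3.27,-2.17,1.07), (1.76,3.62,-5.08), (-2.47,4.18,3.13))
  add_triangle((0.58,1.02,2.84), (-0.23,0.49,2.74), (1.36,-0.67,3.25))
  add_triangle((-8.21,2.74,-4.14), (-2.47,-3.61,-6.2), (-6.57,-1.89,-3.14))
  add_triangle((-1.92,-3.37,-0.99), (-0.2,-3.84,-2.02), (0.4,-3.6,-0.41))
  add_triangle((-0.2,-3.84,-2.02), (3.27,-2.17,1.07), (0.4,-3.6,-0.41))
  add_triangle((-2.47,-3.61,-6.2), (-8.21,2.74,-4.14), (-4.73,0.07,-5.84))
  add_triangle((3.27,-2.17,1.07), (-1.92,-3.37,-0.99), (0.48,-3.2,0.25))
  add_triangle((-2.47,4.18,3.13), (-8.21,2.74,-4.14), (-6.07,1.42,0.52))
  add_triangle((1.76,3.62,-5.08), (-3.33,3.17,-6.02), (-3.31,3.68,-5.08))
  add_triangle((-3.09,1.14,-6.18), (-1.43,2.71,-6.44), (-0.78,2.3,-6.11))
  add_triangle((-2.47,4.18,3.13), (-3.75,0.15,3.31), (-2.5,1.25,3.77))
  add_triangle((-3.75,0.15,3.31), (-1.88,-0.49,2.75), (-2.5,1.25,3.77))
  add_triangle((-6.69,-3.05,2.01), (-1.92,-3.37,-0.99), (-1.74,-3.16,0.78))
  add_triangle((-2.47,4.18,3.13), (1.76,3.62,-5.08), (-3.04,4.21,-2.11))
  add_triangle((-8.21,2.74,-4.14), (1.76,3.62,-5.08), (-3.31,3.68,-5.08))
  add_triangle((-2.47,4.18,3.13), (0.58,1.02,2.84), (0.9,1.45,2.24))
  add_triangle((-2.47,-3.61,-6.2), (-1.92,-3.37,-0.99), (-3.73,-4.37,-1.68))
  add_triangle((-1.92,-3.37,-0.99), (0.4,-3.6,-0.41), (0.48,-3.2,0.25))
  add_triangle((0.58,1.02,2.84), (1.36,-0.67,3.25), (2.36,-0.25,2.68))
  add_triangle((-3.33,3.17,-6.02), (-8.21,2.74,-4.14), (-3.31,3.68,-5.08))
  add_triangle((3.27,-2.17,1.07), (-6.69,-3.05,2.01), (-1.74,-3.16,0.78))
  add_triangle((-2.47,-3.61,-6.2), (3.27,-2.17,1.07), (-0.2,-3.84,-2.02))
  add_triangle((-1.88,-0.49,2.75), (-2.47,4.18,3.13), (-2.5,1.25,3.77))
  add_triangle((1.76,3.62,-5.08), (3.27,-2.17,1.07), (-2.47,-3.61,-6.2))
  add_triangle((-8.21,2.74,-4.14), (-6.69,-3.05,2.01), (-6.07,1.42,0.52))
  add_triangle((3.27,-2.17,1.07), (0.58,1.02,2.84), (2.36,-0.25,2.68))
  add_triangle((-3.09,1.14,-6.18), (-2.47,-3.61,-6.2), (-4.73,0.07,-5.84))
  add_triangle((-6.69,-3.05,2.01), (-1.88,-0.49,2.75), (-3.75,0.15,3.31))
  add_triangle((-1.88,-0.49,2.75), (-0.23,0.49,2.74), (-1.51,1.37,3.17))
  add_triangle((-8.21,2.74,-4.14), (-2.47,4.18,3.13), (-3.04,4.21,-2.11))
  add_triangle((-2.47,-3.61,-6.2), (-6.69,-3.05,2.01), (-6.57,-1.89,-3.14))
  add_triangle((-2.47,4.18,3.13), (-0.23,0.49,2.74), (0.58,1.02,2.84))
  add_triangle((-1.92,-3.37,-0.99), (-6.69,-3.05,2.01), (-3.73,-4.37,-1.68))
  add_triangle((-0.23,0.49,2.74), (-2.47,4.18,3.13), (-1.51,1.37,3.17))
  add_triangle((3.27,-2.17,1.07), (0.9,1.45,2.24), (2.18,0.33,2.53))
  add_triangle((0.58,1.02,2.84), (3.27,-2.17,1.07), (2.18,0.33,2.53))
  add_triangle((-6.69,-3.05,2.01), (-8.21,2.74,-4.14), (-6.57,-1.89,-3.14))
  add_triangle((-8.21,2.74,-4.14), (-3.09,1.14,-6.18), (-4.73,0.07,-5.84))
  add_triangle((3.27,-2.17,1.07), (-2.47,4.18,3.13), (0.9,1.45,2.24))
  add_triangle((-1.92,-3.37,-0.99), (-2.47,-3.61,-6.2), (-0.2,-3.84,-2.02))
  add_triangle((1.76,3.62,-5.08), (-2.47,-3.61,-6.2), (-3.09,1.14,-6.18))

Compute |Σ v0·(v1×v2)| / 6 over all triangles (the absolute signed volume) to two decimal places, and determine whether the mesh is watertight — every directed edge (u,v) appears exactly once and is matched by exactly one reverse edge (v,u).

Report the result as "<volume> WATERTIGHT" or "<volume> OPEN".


427.43 WATERTIGHT

Per-triangle v0·(v1×v2)/6:
  t1: +0.6294
  t2: +9.7595
  t3: +12.3734
  t4: -1.0919
  t5: +1.7580
  t6: +3.2847
  t7: +4.2988
  t8: +5.1450
  t9: +1.7702
  t10: +4.2659
  t11: +22.7703
  t12: +18.8620
  t13: +12.9063
  t14: +7.9658
  t15: +1.0183
  t16: +1.7198
  t17: -0.1590
  t18: +18.1087
  t19: +0.8495
  t20: +28.7277
  t21: +1.9509
  t22: +2.3810
  t23: +10.7355
  t24: -0.8033
  t25: +20.0692
  t26: +5.0822
  t27: +1.4040
  t28: +3.3050
  t29: +1.3361
  t30: +4.8503
  t31: +17.2922
  t32: -1.3921
  t33: +1.5901
  t34: +3.4883
  t35: +0.8006
  t36: +1.1768
  t37: +5.6884
  t38: +4.3663
  t39: +6.0824
  t40: -0.4587
  t41: +30.2497
  t42: +21.4218
  t43: -0.4402
  t44: +9.5159
  t45: +3.6373
  t46: +1.1625
  t47: +21.7812
  t48: +22.7189
  t49: +1.8692
  t50: +3.1265
  t51: +1.2470
  t52: +0.1431
  t53: +1.1752
  t54: +28.8242
  t55: +10.0547
  t56: -1.7000
  t57: +5.9451
  t58: +22.7950
Σ = +427.4347 → |volume| = 427.43

Directed edges: 174 total, each appears once with its reverse present → watertight.
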